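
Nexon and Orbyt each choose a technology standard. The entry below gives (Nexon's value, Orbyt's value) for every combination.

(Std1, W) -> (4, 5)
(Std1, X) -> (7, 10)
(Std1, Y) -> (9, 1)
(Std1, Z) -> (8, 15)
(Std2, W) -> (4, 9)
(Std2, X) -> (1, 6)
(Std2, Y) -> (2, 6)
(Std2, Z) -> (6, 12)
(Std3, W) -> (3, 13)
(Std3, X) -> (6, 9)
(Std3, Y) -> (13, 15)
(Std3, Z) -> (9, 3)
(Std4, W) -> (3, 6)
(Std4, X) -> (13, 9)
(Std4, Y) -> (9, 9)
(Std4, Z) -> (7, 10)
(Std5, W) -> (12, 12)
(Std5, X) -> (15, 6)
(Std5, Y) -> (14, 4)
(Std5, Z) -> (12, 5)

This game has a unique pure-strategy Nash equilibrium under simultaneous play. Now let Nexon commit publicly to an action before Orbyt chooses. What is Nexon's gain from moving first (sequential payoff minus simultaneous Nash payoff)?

Solve by backward induction (Nexon leads).
- Std1: Orbyt compares 5, 10, 1, 15 and picks Z; Nexon would get 8.
- Std2: Orbyt compares 9, 6, 6, 12 and picks Z; Nexon would get 6.
- Std3: Orbyt compares 13, 9, 15, 3 and picks Y; Nexon would get 13.
- Std4: Orbyt compares 6, 9, 9, 10 and picks Z; Nexon would get 7.
- Std5: Orbyt compares 12, 6, 4, 5 and picks W; Nexon would get 12.
Maximizing over 8, 6, 13, 7, 12, Nexon chooses Std3. Subgame-perfect outcome: (Std3, Y) with payoffs (13, 15).
For the simultaneous game, intersect best replies.
Nexon's best replies: W→Std5; X→Std5; Y→Std5; Z→Std5.
Orbyt's best replies: Std1→Z; Std2→Z; Std3→Y; Std4→Z; Std5→W.
Only (Std5, W) has each player best-responding; Nash payoffs (12, 12).
Nexon's commitment gain: 13 − 12 = 1.

1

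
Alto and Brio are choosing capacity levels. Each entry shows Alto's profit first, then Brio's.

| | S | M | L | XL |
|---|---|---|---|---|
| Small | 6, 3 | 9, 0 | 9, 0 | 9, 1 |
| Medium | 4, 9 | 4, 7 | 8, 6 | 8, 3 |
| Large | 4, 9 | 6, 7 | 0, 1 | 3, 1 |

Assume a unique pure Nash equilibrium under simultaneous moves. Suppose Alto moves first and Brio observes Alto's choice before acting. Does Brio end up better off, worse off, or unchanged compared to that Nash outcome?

unchanged

Solve by backward induction (Alto leads).
- Small: Brio compares 3, 0, 0, 1 and picks S; Alto would get 6.
- Medium: Brio compares 9, 7, 6, 3 and picks S; Alto would get 4.
- Large: Brio compares 9, 7, 1, 1 and picks S; Alto would get 4.
Alto's induced payoffs are 6, 4, 4, so Alto commits to Small. Subgame-perfect outcome: (Small, S) with payoffs (6, 3).
Now find the simultaneous Nash equilibrium.
Alto's best replies: S→Small; M→Small; L→Small; XL→Small.
Brio's best replies: Small→S; Medium→S; Large→S.
The unique mutual best reply is (Small, S), giving (6, 3).
Brio earns 3 sequentially versus 3 at the Nash outcome: unchanged.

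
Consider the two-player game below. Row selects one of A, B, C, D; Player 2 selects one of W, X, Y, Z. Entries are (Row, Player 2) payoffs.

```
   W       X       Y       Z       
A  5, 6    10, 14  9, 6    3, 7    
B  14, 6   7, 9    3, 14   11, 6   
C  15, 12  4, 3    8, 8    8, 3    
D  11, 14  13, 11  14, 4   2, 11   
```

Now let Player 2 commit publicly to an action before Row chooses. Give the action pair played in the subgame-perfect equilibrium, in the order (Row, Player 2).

Solve by backward induction (Player 2 leads).
- W: BR = C, leader payoff 12.
- X: BR = D, leader payoff 11.
- Y: BR = D, leader payoff 4.
- Z: BR = B, leader payoff 6.
Player 2's induced payoffs are 12, 11, 4, 6, so Player 2 commits to W. Subgame-perfect outcome: (C, W) with payoffs (15, 12).

(C, W)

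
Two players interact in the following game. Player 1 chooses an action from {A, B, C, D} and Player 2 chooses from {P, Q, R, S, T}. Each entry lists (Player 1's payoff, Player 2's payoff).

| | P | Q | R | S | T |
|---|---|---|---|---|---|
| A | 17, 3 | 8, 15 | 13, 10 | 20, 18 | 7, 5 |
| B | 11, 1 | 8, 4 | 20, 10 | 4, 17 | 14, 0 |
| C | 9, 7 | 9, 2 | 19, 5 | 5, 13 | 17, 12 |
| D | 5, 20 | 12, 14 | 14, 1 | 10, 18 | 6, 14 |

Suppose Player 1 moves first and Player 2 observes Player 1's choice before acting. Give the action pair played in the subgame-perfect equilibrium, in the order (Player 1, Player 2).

Work backward from Player 2's decision.
- A: Player 2 compares 3, 15, 10, 18, 5 and picks S; Player 1 would get 20.
- B: Player 2 compares 1, 4, 10, 17, 0 and picks S; Player 1 would get 4.
- C: Player 2 compares 7, 2, 5, 13, 12 and picks S; Player 1 would get 5.
- D: Player 2 compares 20, 14, 1, 18, 14 and picks P; Player 1 would get 5.
Player 1's induced payoffs are 20, 4, 5, 5, so Player 1 commits to A. Subgame-perfect outcome: (A, S) with payoffs (20, 18).

(A, S)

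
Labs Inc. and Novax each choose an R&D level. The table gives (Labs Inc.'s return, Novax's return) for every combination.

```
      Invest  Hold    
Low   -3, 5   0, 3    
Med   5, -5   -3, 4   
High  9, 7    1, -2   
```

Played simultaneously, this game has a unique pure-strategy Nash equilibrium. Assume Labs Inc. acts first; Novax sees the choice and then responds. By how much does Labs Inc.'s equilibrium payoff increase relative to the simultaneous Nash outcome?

Novax best-responds to each possible Labs Inc. move:
- Low → Novax plays Invest (best of 5, 3); Labs Inc. gets -3.
- Med → Novax plays Hold (best of -5, 4); Labs Inc. gets -3.
- High → Novax plays Invest (best of 7, -2); Labs Inc. gets 9.
Labs Inc.'s induced payoffs are -3, -3, 9, so Labs Inc. commits to High. Subgame-perfect outcome: (High, Invest) with payoffs (9, 7).
For the simultaneous game, intersect best replies.
Labs Inc.'s best replies: Invest→High; Hold→High.
Novax's best replies: Low→Invest; Med→Hold; High→Invest.
The unique mutual best reply is (High, Invest), giving (9, 7).
Labs Inc.'s commitment gain: 9 − 9 = 0.

0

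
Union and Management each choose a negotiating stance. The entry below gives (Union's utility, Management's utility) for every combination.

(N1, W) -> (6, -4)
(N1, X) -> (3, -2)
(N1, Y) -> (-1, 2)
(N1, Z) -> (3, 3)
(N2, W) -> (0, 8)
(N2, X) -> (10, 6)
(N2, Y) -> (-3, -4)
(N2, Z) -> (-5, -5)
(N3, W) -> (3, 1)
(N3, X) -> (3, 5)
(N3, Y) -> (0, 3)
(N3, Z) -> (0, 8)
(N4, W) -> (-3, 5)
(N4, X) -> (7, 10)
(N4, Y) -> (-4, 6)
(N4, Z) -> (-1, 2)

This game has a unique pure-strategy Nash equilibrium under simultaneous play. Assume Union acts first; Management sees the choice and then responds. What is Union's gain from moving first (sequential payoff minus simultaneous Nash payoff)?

Solve by backward induction (Union leads).
- N1: BR = Z, leader payoff 3.
- N2: BR = W, leader payoff 0.
- N3: BR = Z, leader payoff 0.
- N4: BR = X, leader payoff 7.
Among 3, 0, 0, 7, the best is 7 at N4. Subgame-perfect outcome: (N4, X) with payoffs (7, 10).
Now find the simultaneous Nash equilibrium.
Union's best replies: W→N1; X→N2; Y→N3; Z→N1.
Management's best replies: N1→Z; N2→W; N3→Z; N4→X.
The unique mutual best reply is (N1, Z), giving (3, 3).
Union's commitment gain: 7 − 3 = 4.

4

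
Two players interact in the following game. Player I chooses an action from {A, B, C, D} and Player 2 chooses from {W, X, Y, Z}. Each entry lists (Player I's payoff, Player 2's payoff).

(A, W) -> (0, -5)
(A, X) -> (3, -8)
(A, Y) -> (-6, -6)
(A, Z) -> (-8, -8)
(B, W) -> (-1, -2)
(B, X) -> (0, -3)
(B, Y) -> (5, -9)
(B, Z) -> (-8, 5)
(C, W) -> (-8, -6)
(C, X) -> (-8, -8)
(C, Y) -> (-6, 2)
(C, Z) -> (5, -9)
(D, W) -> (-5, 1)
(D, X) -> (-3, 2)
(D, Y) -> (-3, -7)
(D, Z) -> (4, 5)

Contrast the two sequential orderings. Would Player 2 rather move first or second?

second

If Player I leads: Player 2's best replies are A→W, B→Z, C→Y, D→Z; Player I's induced payoffs 0, -8, -6, 4; outcome (D, Z), payoffs (4, 5).
If Player 2 leads: Player I's best replies are W→A, X→A, Y→B, Z→C; Player 2's induced payoffs -5, -8, -9, -9; outcome (A, W), payoffs (0, -5).
Player 2 gets -5 moving first and 5 moving second, so Player 2 prefers to move second.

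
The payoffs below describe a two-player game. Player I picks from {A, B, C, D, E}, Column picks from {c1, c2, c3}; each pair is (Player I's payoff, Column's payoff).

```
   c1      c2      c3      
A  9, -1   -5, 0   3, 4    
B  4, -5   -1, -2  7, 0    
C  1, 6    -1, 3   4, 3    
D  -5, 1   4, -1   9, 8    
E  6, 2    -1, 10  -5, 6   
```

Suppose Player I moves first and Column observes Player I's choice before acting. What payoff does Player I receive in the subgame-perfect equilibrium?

9

Column best-responds to each possible Player I move:
- A: BR = c3, leader payoff 3.
- B: BR = c3, leader payoff 7.
- C: BR = c1, leader payoff 1.
- D: BR = c3, leader payoff 9.
- E: BR = c2, leader payoff -1.
Maximizing over 3, 7, 1, 9, -1, Player I chooses D. Subgame-perfect outcome: (D, c3) with payoffs (9, 8).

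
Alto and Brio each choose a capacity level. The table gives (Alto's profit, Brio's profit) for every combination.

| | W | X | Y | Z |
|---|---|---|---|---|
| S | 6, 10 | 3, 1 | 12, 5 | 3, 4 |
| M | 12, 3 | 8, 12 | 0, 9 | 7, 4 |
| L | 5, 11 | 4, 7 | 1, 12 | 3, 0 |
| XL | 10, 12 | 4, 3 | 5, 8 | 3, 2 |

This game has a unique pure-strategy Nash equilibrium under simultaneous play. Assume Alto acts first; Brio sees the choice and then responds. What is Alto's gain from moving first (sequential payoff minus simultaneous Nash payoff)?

Backward induction with Alto moving first.
- S → Brio plays W (best of 10, 1, 5, 4); Alto gets 6.
- M → Brio plays X (best of 3, 12, 9, 4); Alto gets 8.
- L → Brio plays Y (best of 11, 7, 12, 0); Alto gets 1.
- XL → Brio plays W (best of 12, 3, 8, 2); Alto gets 10.
Maximizing over 6, 8, 1, 10, Alto chooses XL. Subgame-perfect outcome: (XL, W) with payoffs (10, 12).
Under simultaneous play:
Alto's best replies: W→M; X→M; Y→S; Z→M.
Brio's best replies: S→W; M→X; L→Y; XL→W.
Only (M, X) has each player best-responding; Nash payoffs (8, 12).
Alto's commitment gain: 10 − 8 = 2.

2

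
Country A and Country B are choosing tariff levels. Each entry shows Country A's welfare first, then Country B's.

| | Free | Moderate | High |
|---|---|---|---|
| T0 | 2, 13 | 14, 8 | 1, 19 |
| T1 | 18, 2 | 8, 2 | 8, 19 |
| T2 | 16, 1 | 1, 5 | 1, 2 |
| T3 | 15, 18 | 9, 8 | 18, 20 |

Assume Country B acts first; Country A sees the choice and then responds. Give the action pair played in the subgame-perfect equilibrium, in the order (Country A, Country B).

Country A best-responds to each possible Country B move:
- Free: BR = T1, leader payoff 2.
- Moderate: BR = T0, leader payoff 8.
- High: BR = T3, leader payoff 20.
Among 2, 8, 20, the best is 20 at High. Subgame-perfect outcome: (T3, High) with payoffs (18, 20).

(T3, High)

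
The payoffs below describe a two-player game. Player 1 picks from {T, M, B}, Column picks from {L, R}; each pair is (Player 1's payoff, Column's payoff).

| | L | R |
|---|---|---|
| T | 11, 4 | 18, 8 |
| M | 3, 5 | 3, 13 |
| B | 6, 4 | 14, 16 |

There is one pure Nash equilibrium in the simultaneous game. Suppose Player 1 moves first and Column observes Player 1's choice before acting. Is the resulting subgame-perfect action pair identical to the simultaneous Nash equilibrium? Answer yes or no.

yes

Column best-responds to each possible Player 1 move:
- T → Column plays R (best of 4, 8); Player 1 gets 18.
- M → Column plays R (best of 5, 13); Player 1 gets 3.
- B → Column plays R (best of 4, 16); Player 1 gets 14.
Among 18, 3, 14, the best is 18 at T. Subgame-perfect outcome: (T, R) with payoffs (18, 8).
Under simultaneous play:
Player 1's best replies: L→T; R→T.
Column's best replies: T→R; M→R; B→R.
Only (T, R) has each player best-responding; Nash payoffs (18, 8).
Sequential outcome (T, R) coincides with the Nash profile (T, R).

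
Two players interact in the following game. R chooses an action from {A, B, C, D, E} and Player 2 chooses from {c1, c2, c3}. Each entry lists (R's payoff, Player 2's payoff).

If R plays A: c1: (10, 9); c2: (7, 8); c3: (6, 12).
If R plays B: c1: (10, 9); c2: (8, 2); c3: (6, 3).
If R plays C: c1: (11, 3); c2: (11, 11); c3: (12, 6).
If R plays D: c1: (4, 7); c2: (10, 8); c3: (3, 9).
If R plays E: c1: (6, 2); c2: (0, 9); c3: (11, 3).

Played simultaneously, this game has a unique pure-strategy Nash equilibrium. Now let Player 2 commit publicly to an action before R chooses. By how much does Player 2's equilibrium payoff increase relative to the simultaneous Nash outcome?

R best-responds to each possible Player 2 move:
- c1 → R plays C (best of 10, 10, 11, 4, 6); Player 2 gets 3.
- c2 → R plays C (best of 7, 8, 11, 10, 0); Player 2 gets 11.
- c3 → R plays C (best of 6, 6, 12, 3, 11); Player 2 gets 6.
Among 3, 11, 6, the best is 11 at c2. Subgame-perfect outcome: (C, c2) with payoffs (11, 11).
Under simultaneous play:
R's best replies: c1→C; c2→C; c3→C.
Player 2's best replies: A→c3; B→c1; C→c2; D→c3; E→c2.
Only (C, c2) has each player best-responding; Nash payoffs (11, 11).
Player 2's commitment gain: 11 − 11 = 0.

0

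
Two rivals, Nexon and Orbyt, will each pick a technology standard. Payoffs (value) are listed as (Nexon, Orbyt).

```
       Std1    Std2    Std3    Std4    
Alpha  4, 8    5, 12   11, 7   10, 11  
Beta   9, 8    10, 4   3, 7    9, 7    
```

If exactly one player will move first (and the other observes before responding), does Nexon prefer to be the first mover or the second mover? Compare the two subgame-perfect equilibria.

If Nexon leads: Orbyt's best replies are Alpha→Std2, Beta→Std1; Nexon's induced payoffs 5, 9; outcome (Beta, Std1), payoffs (9, 8).
If Orbyt leads: Nexon's best replies are Std1→Beta, Std2→Beta, Std3→Alpha, Std4→Alpha; Orbyt's induced payoffs 8, 4, 7, 11; outcome (Alpha, Std4), payoffs (10, 11).
Nexon gets 9 moving first and 10 moving second, so Nexon prefers to move second.

second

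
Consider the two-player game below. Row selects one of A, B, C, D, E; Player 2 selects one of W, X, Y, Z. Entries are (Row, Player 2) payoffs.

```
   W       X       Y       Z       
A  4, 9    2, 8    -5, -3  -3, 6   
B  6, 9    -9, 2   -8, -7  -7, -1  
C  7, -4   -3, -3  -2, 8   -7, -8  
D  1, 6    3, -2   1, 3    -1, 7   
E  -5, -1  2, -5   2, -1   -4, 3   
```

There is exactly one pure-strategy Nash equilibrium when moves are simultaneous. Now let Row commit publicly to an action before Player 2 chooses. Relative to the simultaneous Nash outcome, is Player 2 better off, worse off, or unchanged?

better off

Backward induction with Row moving first.
- A → Player 2 plays W (best of 9, 8, -3, 6); Row gets 4.
- B → Player 2 plays W (best of 9, 2, -7, -1); Row gets 6.
- C → Player 2 plays Y (best of -4, -3, 8, -8); Row gets -2.
- D → Player 2 plays Z (best of 6, -2, 3, 7); Row gets -1.
- E → Player 2 plays Z (best of -1, -5, -1, 3); Row gets -4.
Row's induced payoffs are 4, 6, -2, -1, -4, so Row commits to B. Subgame-perfect outcome: (B, W) with payoffs (6, 9).
Under simultaneous play:
Row's best replies: W→C; X→D; Y→E; Z→D.
Player 2's best replies: A→W; B→W; C→Y; D→Z; E→Z.
Only (D, Z) has each player best-responding; Nash payoffs (-1, 7).
Player 2 earns 9 sequentially versus 7 at the Nash outcome: better off.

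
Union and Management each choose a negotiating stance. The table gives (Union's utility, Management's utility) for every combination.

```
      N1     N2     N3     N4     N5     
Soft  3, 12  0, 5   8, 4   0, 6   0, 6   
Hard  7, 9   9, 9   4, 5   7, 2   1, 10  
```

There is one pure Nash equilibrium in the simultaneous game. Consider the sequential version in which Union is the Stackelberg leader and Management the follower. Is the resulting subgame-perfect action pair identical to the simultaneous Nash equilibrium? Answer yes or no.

Work backward from Management's decision.
- Soft: Management compares 12, 5, 4, 6, 6 and picks N1; Union would get 3.
- Hard: Management compares 9, 9, 5, 2, 10 and picks N5; Union would get 1.
Union's induced payoffs are 3, 1, so Union commits to Soft. Subgame-perfect outcome: (Soft, N1) with payoffs (3, 12).
Now find the simultaneous Nash equilibrium.
Union's best replies: N1→Hard; N2→Hard; N3→Soft; N4→Hard; N5→Hard.
Management's best replies: Soft→N1; Hard→N5.
The unique mutual best reply is (Hard, N5), giving (1, 10).
Sequential outcome (Soft, N1) differs from the Nash profile (Hard, N5).

no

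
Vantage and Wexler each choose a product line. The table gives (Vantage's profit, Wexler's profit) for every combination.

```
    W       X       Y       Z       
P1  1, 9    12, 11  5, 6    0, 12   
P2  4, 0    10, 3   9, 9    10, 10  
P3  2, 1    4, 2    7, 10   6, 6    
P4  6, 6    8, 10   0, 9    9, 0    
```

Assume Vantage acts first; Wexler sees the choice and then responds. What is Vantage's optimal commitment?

Wexler best-responds to each possible Vantage move:
- P1: Wexler compares 9, 11, 6, 12 and picks Z; Vantage would get 0.
- P2: Wexler compares 0, 3, 9, 10 and picks Z; Vantage would get 10.
- P3: Wexler compares 1, 2, 10, 6 and picks Y; Vantage would get 7.
- P4: Wexler compares 6, 10, 9, 0 and picks X; Vantage would get 8.
Vantage's induced payoffs are 0, 10, 7, 8, so Vantage commits to P2. Subgame-perfect outcome: (P2, Z) with payoffs (10, 10).

P2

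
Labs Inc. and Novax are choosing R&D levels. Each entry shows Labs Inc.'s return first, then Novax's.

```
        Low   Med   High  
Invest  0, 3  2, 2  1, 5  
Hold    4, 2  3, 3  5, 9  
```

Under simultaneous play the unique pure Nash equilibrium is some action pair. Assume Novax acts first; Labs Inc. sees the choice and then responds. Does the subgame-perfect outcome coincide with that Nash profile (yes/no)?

yes

Backward induction with Novax moving first.
- Low: Labs Inc. compares 0, 4 and picks Hold; Novax would get 2.
- Med: Labs Inc. compares 2, 3 and picks Hold; Novax would get 3.
- High: Labs Inc. compares 1, 5 and picks Hold; Novax would get 9.
Novax's induced payoffs are 2, 3, 9, so Novax commits to High. Subgame-perfect outcome: (Hold, High) with payoffs (5, 9).
Now find the simultaneous Nash equilibrium.
Labs Inc.'s best replies: Low→Hold; Med→Hold; High→Hold.
Novax's best replies: Invest→High; Hold→High.
Only (Hold, High) has each player best-responding; Nash payoffs (5, 9).
Sequential outcome (Hold, High) coincides with the Nash profile (Hold, High).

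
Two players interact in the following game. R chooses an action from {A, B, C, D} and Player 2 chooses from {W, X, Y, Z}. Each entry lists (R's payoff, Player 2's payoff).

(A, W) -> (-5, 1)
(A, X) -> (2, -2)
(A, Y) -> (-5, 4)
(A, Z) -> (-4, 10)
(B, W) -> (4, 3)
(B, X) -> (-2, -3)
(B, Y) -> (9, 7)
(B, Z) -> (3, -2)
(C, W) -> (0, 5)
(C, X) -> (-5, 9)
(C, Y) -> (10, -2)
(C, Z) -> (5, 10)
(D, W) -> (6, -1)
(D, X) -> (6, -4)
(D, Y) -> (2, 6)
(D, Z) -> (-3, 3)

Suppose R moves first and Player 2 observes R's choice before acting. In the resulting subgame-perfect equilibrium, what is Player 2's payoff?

7

Work backward from Player 2's decision.
- A → Player 2 plays Z (best of 1, -2, 4, 10); R gets -4.
- B → Player 2 plays Y (best of 3, -3, 7, -2); R gets 9.
- C → Player 2 plays Z (best of 5, 9, -2, 10); R gets 5.
- D → Player 2 plays Y (best of -1, -4, 6, 3); R gets 2.
Among -4, 9, 5, 2, the best is 9 at B. Subgame-perfect outcome: (B, Y) with payoffs (9, 7).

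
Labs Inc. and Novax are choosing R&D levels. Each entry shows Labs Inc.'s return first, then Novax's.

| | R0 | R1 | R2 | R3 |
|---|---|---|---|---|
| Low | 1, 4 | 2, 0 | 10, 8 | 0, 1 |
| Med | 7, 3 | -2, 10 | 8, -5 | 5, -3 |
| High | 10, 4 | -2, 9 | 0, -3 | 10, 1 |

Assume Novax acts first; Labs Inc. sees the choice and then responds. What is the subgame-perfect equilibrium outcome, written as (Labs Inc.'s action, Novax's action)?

Labs Inc. best-responds to each possible Novax move:
- R0: Labs Inc. compares 1, 7, 10 and picks High; Novax would get 4.
- R1: Labs Inc. compares 2, -2, -2 and picks Low; Novax would get 0.
- R2: Labs Inc. compares 10, 8, 0 and picks Low; Novax would get 8.
- R3: Labs Inc. compares 0, 5, 10 and picks High; Novax would get 1.
Maximizing over 4, 0, 8, 1, Novax chooses R2. Subgame-perfect outcome: (Low, R2) with payoffs (10, 8).

(Low, R2)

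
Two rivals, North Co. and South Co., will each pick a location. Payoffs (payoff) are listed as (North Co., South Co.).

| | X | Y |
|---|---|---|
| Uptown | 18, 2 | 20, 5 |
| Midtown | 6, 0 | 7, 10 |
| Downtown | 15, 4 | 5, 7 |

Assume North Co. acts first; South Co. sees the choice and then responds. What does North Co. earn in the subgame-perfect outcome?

20

Work backward from South Co.'s decision.
- Uptown: BR = Y, leader payoff 20.
- Midtown: BR = Y, leader payoff 7.
- Downtown: BR = Y, leader payoff 5.
Maximizing over 20, 7, 5, North Co. chooses Uptown. Subgame-perfect outcome: (Uptown, Y) with payoffs (20, 5).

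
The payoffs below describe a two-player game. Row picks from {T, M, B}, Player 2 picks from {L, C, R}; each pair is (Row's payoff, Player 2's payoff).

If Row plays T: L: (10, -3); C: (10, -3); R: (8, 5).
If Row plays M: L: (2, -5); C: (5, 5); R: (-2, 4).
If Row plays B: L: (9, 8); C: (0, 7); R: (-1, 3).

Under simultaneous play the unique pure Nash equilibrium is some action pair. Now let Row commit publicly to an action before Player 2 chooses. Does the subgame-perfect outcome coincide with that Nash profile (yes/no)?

Work backward from Player 2's decision.
- T → Player 2 plays R (best of -3, -3, 5); Row gets 8.
- M → Player 2 plays C (best of -5, 5, 4); Row gets 5.
- B → Player 2 plays L (best of 8, 7, 3); Row gets 9.
Among 8, 5, 9, the best is 9 at B. Subgame-perfect outcome: (B, L) with payoffs (9, 8).
Under simultaneous play:
Row's best replies: L→T; C→T; R→T.
Player 2's best replies: T→R; M→C; B→L.
The unique mutual best reply is (T, R), giving (8, 5).
Sequential outcome (B, L) differs from the Nash profile (T, R).

no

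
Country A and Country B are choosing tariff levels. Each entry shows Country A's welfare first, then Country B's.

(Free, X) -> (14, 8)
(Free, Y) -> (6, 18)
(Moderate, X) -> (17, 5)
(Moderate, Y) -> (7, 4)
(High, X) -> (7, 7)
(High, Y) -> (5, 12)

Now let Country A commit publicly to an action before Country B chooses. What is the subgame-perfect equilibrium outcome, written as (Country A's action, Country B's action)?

Work backward from Country B's decision.
- Free → Country B plays Y (best of 8, 18); Country A gets 6.
- Moderate → Country B plays X (best of 5, 4); Country A gets 17.
- High → Country B plays Y (best of 7, 12); Country A gets 5.
Maximizing over 6, 17, 5, Country A chooses Moderate. Subgame-perfect outcome: (Moderate, X) with payoffs (17, 5).

(Moderate, X)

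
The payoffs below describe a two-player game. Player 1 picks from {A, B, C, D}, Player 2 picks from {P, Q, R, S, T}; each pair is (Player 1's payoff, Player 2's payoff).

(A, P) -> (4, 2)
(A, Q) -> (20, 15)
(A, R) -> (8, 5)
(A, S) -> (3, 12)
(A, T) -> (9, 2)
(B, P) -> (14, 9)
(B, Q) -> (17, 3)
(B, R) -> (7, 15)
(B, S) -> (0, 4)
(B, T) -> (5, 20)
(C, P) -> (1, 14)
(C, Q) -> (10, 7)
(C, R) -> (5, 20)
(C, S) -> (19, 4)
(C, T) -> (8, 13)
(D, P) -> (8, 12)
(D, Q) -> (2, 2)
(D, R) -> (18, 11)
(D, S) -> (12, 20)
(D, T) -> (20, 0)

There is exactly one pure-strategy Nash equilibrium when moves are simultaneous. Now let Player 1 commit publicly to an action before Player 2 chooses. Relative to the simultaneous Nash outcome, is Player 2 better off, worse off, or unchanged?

Player 2 best-responds to each possible Player 1 move:
- A: BR = Q, leader payoff 20.
- B: BR = T, leader payoff 5.
- C: BR = R, leader payoff 5.
- D: BR = S, leader payoff 12.
Among 20, 5, 5, 12, the best is 20 at A. Subgame-perfect outcome: (A, Q) with payoffs (20, 15).
Under simultaneous play:
Player 1's best replies: P→B; Q→A; R→D; S→C; T→D.
Player 2's best replies: A→Q; B→T; C→R; D→S.
Only (A, Q) has each player best-responding; Nash payoffs (20, 15).
Player 2 earns 15 sequentially versus 15 at the Nash outcome: unchanged.

unchanged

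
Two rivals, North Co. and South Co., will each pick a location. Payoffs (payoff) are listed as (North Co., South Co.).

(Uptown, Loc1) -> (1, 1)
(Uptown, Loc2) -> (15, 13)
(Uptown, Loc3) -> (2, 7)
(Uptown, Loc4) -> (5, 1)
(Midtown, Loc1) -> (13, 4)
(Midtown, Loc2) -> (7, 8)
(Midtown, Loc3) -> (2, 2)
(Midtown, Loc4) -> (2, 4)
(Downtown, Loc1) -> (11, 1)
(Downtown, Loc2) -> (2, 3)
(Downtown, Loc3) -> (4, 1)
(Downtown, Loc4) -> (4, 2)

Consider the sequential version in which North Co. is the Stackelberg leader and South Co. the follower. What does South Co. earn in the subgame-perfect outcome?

13

Work backward from South Co.'s decision.
- Uptown → South Co. plays Loc2 (best of 1, 13, 7, 1); North Co. gets 15.
- Midtown → South Co. plays Loc2 (best of 4, 8, 2, 4); North Co. gets 7.
- Downtown → South Co. plays Loc2 (best of 1, 3, 1, 2); North Co. gets 2.
North Co.'s induced payoffs are 15, 7, 2, so North Co. commits to Uptown. Subgame-perfect outcome: (Uptown, Loc2) with payoffs (15, 13).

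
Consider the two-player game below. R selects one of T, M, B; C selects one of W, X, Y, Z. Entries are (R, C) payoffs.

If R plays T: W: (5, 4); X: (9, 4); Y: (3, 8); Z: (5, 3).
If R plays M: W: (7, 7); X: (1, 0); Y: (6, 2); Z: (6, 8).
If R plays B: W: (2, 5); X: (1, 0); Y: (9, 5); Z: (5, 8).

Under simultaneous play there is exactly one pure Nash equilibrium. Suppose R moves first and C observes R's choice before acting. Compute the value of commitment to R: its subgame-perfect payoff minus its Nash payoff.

Backward induction with R moving first.
- T → C plays Y (best of 4, 4, 8, 3); R gets 3.
- M → C plays Z (best of 7, 0, 2, 8); R gets 6.
- B → C plays Z (best of 5, 0, 5, 8); R gets 5.
R's induced payoffs are 3, 6, 5, so R commits to M. Subgame-perfect outcome: (M, Z) with payoffs (6, 8).
For the simultaneous game, intersect best replies.
R's best replies: W→M; X→T; Y→B; Z→M.
C's best replies: T→Y; M→Z; B→Z.
The unique mutual best reply is (M, Z), giving (6, 8).
R's commitment gain: 6 − 6 = 0.

0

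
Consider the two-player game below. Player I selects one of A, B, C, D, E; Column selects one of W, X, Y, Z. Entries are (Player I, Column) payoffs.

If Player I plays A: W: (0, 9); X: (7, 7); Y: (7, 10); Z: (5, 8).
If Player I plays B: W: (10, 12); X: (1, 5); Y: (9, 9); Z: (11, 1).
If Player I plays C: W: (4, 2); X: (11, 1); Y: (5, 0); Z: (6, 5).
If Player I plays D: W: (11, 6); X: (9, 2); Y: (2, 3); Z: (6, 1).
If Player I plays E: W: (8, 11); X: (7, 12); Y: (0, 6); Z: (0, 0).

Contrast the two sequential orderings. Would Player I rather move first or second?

first

If Player I leads: Column's best replies are A→Y, B→W, C→Z, D→W, E→X; Player I's induced payoffs 7, 10, 6, 11, 7; outcome (D, W), payoffs (11, 6).
If Column leads: Player I's best replies are W→D, X→C, Y→B, Z→B; Column's induced payoffs 6, 1, 9, 1; outcome (B, Y), payoffs (9, 9).
Player I gets 11 moving first and 9 moving second, so Player I prefers to move first.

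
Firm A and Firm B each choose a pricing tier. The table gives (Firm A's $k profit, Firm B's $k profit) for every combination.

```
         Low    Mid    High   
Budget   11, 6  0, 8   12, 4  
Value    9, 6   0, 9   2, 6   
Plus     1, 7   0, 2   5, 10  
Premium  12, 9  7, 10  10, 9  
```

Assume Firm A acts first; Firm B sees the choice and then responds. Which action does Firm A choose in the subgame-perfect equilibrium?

Firm B best-responds to each possible Firm A move:
- Budget → Firm B plays Mid (best of 6, 8, 4); Firm A gets 0.
- Value → Firm B plays Mid (best of 6, 9, 6); Firm A gets 0.
- Plus → Firm B plays High (best of 7, 2, 10); Firm A gets 5.
- Premium → Firm B plays Mid (best of 9, 10, 9); Firm A gets 7.
Maximizing over 0, 0, 5, 7, Firm A chooses Premium. Subgame-perfect outcome: (Premium, Mid) with payoffs (7, 10).

Premium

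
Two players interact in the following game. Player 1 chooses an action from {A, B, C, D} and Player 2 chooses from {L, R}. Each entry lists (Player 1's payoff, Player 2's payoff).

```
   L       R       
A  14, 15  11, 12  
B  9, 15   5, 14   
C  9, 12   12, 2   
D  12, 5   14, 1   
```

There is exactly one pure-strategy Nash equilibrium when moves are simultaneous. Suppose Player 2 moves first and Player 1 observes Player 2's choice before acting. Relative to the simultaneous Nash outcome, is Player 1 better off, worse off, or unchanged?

unchanged

Solve by backward induction (Player 2 leads).
- L → Player 1 plays A (best of 14, 9, 9, 12); Player 2 gets 15.
- R → Player 1 plays D (best of 11, 5, 12, 14); Player 2 gets 1.
Among 15, 1, the best is 15 at L. Subgame-perfect outcome: (A, L) with payoffs (14, 15).
Under simultaneous play:
Player 1's best replies: L→A; R→D.
Player 2's best replies: A→L; B→L; C→L; D→L.
The unique mutual best reply is (A, L), giving (14, 15).
Player 1 earns 14 sequentially versus 14 at the Nash outcome: unchanged.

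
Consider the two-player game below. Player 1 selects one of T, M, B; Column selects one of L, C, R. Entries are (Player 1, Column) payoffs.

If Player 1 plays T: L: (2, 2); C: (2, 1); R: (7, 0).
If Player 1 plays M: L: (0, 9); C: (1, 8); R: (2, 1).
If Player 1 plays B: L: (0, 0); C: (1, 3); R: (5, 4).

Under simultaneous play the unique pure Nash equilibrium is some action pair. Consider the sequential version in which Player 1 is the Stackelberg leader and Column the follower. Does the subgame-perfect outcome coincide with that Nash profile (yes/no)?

no

Work backward from Column's decision.
- T: Column compares 2, 1, 0 and picks L; Player 1 would get 2.
- M: Column compares 9, 8, 1 and picks L; Player 1 would get 0.
- B: Column compares 0, 3, 4 and picks R; Player 1 would get 5.
Maximizing over 2, 0, 5, Player 1 chooses B. Subgame-perfect outcome: (B, R) with payoffs (5, 4).
For the simultaneous game, intersect best replies.
Player 1's best replies: L→T; C→T; R→T.
Column's best replies: T→L; M→L; B→R.
Only (T, L) has each player best-responding; Nash payoffs (2, 2).
Sequential outcome (B, R) differs from the Nash profile (T, L).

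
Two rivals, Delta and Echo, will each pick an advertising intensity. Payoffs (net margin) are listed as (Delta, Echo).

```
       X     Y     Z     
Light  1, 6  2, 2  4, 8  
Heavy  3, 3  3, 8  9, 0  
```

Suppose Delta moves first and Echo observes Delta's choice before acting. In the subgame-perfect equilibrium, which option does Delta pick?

Light

Echo best-responds to each possible Delta move:
- Light → Echo plays Z (best of 6, 2, 8); Delta gets 4.
- Heavy → Echo plays Y (best of 3, 8, 0); Delta gets 3.
Maximizing over 4, 3, Delta chooses Light. Subgame-perfect outcome: (Light, Z) with payoffs (4, 8).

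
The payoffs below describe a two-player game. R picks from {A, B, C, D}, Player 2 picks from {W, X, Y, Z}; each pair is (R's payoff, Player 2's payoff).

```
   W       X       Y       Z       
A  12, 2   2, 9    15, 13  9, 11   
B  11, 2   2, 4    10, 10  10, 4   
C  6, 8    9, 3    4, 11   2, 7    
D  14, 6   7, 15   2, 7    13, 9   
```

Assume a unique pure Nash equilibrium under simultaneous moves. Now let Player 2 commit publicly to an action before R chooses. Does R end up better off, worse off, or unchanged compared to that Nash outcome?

unchanged

Backward induction with Player 2 moving first.
- W: R compares 12, 11, 6, 14 and picks D; Player 2 would get 6.
- X: R compares 2, 2, 9, 7 and picks C; Player 2 would get 3.
- Y: R compares 15, 10, 4, 2 and picks A; Player 2 would get 13.
- Z: R compares 9, 10, 2, 13 and picks D; Player 2 would get 9.
Maximizing over 6, 3, 13, 9, Player 2 chooses Y. Subgame-perfect outcome: (A, Y) with payoffs (15, 13).
For the simultaneous game, intersect best replies.
R's best replies: W→D; X→C; Y→A; Z→D.
Player 2's best replies: A→Y; B→Y; C→Y; D→X.
Only (A, Y) has each player best-responding; Nash payoffs (15, 13).
R earns 15 sequentially versus 15 at the Nash outcome: unchanged.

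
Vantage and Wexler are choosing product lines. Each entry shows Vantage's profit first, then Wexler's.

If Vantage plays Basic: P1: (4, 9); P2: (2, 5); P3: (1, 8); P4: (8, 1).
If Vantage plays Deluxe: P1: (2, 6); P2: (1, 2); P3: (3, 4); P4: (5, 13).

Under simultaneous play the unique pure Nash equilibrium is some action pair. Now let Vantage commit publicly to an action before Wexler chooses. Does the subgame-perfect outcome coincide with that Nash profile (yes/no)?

no

Wexler best-responds to each possible Vantage move:
- Basic → Wexler plays P1 (best of 9, 5, 8, 1); Vantage gets 4.
- Deluxe → Wexler plays P4 (best of 6, 2, 4, 13); Vantage gets 5.
Vantage's induced payoffs are 4, 5, so Vantage commits to Deluxe. Subgame-perfect outcome: (Deluxe, P4) with payoffs (5, 13).
For the simultaneous game, intersect best replies.
Vantage's best replies: P1→Basic; P2→Basic; P3→Deluxe; P4→Basic.
Wexler's best replies: Basic→P1; Deluxe→P4.
The unique mutual best reply is (Basic, P1), giving (4, 9).
Sequential outcome (Deluxe, P4) differs from the Nash profile (Basic, P1).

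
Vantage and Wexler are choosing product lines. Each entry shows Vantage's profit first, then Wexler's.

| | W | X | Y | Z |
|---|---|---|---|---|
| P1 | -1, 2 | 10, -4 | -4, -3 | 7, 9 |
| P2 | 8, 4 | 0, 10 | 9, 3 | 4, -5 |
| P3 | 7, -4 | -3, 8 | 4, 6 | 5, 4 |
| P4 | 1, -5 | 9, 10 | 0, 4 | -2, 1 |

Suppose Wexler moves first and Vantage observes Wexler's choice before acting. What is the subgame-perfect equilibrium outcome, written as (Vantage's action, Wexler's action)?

(P1, Z)

Work backward from Vantage's decision.
- W: Vantage compares -1, 8, 7, 1 and picks P2; Wexler would get 4.
- X: Vantage compares 10, 0, -3, 9 and picks P1; Wexler would get -4.
- Y: Vantage compares -4, 9, 4, 0 and picks P2; Wexler would get 3.
- Z: Vantage compares 7, 4, 5, -2 and picks P1; Wexler would get 9.
Maximizing over 4, -4, 3, 9, Wexler chooses Z. Subgame-perfect outcome: (P1, Z) with payoffs (7, 9).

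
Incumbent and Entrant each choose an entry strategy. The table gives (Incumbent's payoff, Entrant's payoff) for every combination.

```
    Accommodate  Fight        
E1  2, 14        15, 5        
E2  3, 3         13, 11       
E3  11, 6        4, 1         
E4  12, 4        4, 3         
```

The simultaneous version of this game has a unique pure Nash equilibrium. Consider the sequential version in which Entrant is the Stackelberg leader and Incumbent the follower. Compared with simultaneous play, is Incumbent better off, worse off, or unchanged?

Backward induction with Entrant moving first.
- Accommodate: BR = E4, leader payoff 4.
- Fight: BR = E1, leader payoff 5.
Maximizing over 4, 5, Entrant chooses Fight. Subgame-perfect outcome: (E1, Fight) with payoffs (15, 5).
Under simultaneous play:
Incumbent's best replies: Accommodate→E4; Fight→E1.
Entrant's best replies: E1→Accommodate; E2→Fight; E3→Accommodate; E4→Accommodate.
The unique mutual best reply is (E4, Accommodate), giving (12, 4).
Incumbent earns 15 sequentially versus 12 at the Nash outcome: better off.

better off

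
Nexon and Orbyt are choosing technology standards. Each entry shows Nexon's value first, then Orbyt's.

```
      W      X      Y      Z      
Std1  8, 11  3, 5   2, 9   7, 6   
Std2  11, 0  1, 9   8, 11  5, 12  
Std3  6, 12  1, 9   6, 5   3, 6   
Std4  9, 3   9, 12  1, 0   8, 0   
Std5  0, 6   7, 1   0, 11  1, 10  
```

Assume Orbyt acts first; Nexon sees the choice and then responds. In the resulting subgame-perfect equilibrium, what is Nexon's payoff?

Solve by backward induction (Orbyt leads).
- W → Nexon plays Std2 (best of 8, 11, 6, 9, 0); Orbyt gets 0.
- X → Nexon plays Std4 (best of 3, 1, 1, 9, 7); Orbyt gets 12.
- Y → Nexon plays Std2 (best of 2, 8, 6, 1, 0); Orbyt gets 11.
- Z → Nexon plays Std4 (best of 7, 5, 3, 8, 1); Orbyt gets 0.
Among 0, 12, 11, 0, the best is 12 at X. Subgame-perfect outcome: (Std4, X) with payoffs (9, 12).

9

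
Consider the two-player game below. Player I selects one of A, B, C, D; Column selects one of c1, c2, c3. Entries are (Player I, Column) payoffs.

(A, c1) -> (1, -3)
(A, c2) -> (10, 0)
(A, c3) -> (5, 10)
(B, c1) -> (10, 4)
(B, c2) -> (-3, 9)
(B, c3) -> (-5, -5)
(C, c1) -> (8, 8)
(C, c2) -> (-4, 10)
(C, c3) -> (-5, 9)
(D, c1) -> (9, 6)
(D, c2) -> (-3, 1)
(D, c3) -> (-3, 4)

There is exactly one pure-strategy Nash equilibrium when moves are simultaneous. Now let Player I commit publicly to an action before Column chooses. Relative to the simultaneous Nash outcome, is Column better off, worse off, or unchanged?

Column best-responds to each possible Player I move:
- A: BR = c3, leader payoff 5.
- B: BR = c2, leader payoff -3.
- C: BR = c2, leader payoff -4.
- D: BR = c1, leader payoff 9.
Player I's induced payoffs are 5, -3, -4, 9, so Player I commits to D. Subgame-perfect outcome: (D, c1) with payoffs (9, 6).
For the simultaneous game, intersect best replies.
Player I's best replies: c1→B; c2→A; c3→A.
Column's best replies: A→c3; B→c2; C→c2; D→c1.
The unique mutual best reply is (A, c3), giving (5, 10).
Column earns 6 sequentially versus 10 at the Nash outcome: worse off.

worse off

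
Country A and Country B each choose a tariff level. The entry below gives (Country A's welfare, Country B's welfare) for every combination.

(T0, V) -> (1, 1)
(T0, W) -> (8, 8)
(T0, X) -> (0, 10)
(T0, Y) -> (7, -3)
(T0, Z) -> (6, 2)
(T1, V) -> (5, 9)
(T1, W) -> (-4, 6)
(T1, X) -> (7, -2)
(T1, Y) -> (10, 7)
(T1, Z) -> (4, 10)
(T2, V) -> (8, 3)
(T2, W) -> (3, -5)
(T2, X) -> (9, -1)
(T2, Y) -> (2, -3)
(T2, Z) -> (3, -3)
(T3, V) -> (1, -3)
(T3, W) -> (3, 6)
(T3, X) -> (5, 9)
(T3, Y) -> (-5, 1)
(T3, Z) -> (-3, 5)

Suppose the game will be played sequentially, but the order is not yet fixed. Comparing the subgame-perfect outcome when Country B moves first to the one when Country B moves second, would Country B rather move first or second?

first

If Country A leads: Country B's best replies are T0→X, T1→Z, T2→V, T3→X; Country A's induced payoffs 0, 4, 8, 5; outcome (T2, V), payoffs (8, 3).
If Country B leads: Country A's best replies are V→T2, W→T0, X→T2, Y→T1, Z→T0; Country B's induced payoffs 3, 8, -1, 7, 2; outcome (T0, W), payoffs (8, 8).
Country B gets 8 moving first and 3 moving second, so Country B prefers to move first.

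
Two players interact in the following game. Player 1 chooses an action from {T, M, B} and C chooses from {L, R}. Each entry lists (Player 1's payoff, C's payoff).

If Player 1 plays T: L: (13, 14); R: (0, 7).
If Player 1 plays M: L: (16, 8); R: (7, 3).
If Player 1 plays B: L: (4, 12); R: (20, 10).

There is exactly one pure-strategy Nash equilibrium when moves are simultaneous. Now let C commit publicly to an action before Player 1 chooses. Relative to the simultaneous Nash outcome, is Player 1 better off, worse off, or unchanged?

better off

Backward induction with C moving first.
- L: BR = M, leader payoff 8.
- R: BR = B, leader payoff 10.
C's induced payoffs are 8, 10, so C commits to R. Subgame-perfect outcome: (B, R) with payoffs (20, 10).
Under simultaneous play:
Player 1's best replies: L→M; R→B.
C's best replies: T→L; M→L; B→L.
The unique mutual best reply is (M, L), giving (16, 8).
Player 1 earns 20 sequentially versus 16 at the Nash outcome: better off.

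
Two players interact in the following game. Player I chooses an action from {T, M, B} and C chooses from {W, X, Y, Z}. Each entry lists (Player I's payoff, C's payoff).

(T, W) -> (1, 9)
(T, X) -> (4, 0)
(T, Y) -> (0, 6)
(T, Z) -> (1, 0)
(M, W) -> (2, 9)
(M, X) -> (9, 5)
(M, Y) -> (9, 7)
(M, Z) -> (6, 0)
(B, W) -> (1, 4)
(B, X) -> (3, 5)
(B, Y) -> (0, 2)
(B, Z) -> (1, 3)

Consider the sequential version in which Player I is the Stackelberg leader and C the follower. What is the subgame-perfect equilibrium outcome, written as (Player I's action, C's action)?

(B, X)

Backward induction with Player I moving first.
- T: C compares 9, 0, 6, 0 and picks W; Player I would get 1.
- M: C compares 9, 5, 7, 0 and picks W; Player I would get 2.
- B: C compares 4, 5, 2, 3 and picks X; Player I would get 3.
Among 1, 2, 3, the best is 3 at B. Subgame-perfect outcome: (B, X) with payoffs (3, 5).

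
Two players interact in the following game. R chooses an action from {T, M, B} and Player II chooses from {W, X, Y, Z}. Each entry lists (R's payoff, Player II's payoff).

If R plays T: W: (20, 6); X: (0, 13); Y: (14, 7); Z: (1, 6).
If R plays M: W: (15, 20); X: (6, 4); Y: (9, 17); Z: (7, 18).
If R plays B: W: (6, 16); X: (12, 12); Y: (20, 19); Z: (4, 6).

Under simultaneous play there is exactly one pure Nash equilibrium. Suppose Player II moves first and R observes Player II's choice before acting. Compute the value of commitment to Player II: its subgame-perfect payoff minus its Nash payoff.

Solve by backward induction (Player II leads).
- W: R compares 20, 15, 6 and picks T; Player II would get 6.
- X: R compares 0, 6, 12 and picks B; Player II would get 12.
- Y: R compares 14, 9, 20 and picks B; Player II would get 19.
- Z: R compares 1, 7, 4 and picks M; Player II would get 18.
Player II's induced payoffs are 6, 12, 19, 18, so Player II commits to Y. Subgame-perfect outcome: (B, Y) with payoffs (20, 19).
Under simultaneous play:
R's best replies: W→T; X→B; Y→B; Z→M.
Player II's best replies: T→X; M→W; B→Y.
Only (B, Y) has each player best-responding; Nash payoffs (20, 19).
Player II's commitment gain: 19 − 19 = 0.

0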